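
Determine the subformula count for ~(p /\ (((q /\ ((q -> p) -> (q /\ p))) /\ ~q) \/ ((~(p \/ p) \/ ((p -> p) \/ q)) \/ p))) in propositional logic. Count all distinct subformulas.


Formula: ~(p /\ (((q /\ ((q -> p) -> (q /\ p))) /\ ~q) \/ ((~(p \/ p) \/ ((p -> p) \/ q)) \/ p)))
Subformulas found:
  1. q
  2. p
  3. ~q
  4. (p \/ p)
  5. (q /\ p)
  6. (q -> p)
  7. (p -> p)
  8. ~(p \/ p)
  9. ((p -> p) \/ q)
  10. ((q -> p) -> (q /\ p))
  11. (q /\ ((q -> p) -> (q /\ p)))
  12. (~(p \/ p) \/ ((p -> p) \/ q))
  13. ((q /\ ((q -> p) -> (q /\ p))) /\ ~q)
  14. ((~(p \/ p) \/ ((p -> p) \/ q)) \/ p)
  15. (((q /\ ((q -> p) -> (q /\ p))) /\ ~q) \/ ((~(p \/ p) \/ ((p -> p) \/ q)) \/ p))
  16. (p /\ (((q /\ ((q -> p) -> (q /\ p))) /\ ~q) \/ ((~(p \/ p) \/ ((p -> p) \/ q)) \/ p)))
  17. ~(p /\ (((q /\ ((q -> p) -> (q /\ p))) /\ ~q) \/ ((~(p \/ p) \/ ((p -> p) \/ q)) \/ p)))
Total distinct subformulas = 17

17


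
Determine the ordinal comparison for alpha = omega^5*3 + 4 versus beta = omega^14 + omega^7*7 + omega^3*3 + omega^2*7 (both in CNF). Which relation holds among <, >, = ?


Compare term by term from highest exponent:
alpha = omega^5*3 + 4
beta = omega^14 + omega^7*7 + omega^3*3 + omega^2*7
Term 1: alpha has omega^5*3, beta has omega^14*1
Term 2: alpha has omega^0*4, beta has omega^7*7
Term 3: alpha has omega^0*0, beta has omega^3*3
Term 4: alpha has omega^0*0, beta has omega^2*7
Result: alpha < beta

alpha < beta


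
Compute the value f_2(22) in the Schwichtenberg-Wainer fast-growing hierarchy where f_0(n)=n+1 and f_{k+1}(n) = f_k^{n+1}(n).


f_2(22) = f_1^23(22)
f_1(m) = 2m + 1.
Iterating: f_1^k(n) = 2^k*(n+1) - 1.
f_2(22) = 2^23*(22+1) - 1 = 8388608*23 - 1 = 192937983

192937983


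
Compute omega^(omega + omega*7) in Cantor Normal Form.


omega^(omega + omega*7):
Both terms of the exponent have the same exponent 1, so they merge: omega + omega*7 = omega*(1+7) = omega*8.
omega raised to a CNF ordinal is a single CNF term: Result = omega^(omega*8)

omega^(omega*8)


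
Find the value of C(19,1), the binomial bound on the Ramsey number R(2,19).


R(2,19) <= C(2+19-2, 2-1) = C(19, 1)
C(19, 1) = 19! / (1! * 18!)
= 19

19


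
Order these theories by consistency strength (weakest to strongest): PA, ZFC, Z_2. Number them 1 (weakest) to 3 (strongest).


Ordering by consistency strength:
1. PA
2. Z_2
3. ZFC


PA=1, ZFC=3, Z_2=2


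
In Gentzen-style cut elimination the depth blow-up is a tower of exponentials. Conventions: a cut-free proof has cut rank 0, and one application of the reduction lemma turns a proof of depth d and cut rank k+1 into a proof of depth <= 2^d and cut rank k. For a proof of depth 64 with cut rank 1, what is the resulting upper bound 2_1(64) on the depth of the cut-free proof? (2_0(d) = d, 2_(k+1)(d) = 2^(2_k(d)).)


Each rank reduction sends depth d to at most 2^d; cut rank r needs r reductions.
2_0(64) = 64
2_1(64) = 2^64 = 18446744073709551616
Cut-free depth bound = 18446744073709551616

18446744073709551616


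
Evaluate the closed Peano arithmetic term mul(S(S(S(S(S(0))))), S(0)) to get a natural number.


mul(S^5(0), S^1(0)):
S^5(0) = 5
S^1(0) = 1
5 * 1 = 5

5


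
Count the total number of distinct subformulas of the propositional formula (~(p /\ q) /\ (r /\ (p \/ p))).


Formula: (~(p /\ q) /\ (r /\ (p \/ p)))
Subformulas found:
  1. q
  2. r
  3. p
  4. (p \/ p)
  5. (p /\ q)
  6. ~(p /\ q)
  7. (r /\ (p \/ p))
  8. (~(p /\ q) /\ (r /\ (p \/ p)))
Total distinct subformulas = 8

8


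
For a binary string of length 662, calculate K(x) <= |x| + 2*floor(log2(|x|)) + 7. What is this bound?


floor(log2(662)) = 9
2 * 9 = 18
K(x) <= 662 + 18 + 7 = 687

687


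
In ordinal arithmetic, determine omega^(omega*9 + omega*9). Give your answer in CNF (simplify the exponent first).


omega^(omega*9 + omega*9):
Both terms of the exponent have the same exponent 1, so they merge: omega*9 + omega*9 = omega*(9+9) = omega*18.
omega raised to a CNF ordinal is a single CNF term: Result = omega^(omega*18)

omega^(omega*18)


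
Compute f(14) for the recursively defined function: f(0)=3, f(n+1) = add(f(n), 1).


f(0) = 3
f(1) = add(f(0), 1) = add(3, 1) = 4
f(2) = add(f(1), 1) = add(4, 1) = 5
f(3) = add(f(2), 1) = add(5, 1) = 6
f(4) = add(f(3), 1) = add(6, 1) = 7
f(5) = add(f(4), 1) = add(7, 1) = 8
f(6) = add(f(5), 1) = add(8, 1) = 9
f(7) = add(f(6), 1) = add(9, 1) = 10
f(8) = add(f(7), 1) = add(10, 1) = 11
f(9) = add(f(8), 1) = add(11, 1) = 12
f(10) = add(f(9), 1) = add(12, 1) = 13
f(11) = add(f(10), 1) = add(13, 1) = 14
f(12) = add(f(11), 1) = add(14, 1) = 15
f(13) = add(f(12), 1) = add(15, 1) = 16
f(14) = add(f(13), 1) = add(16, 1) = 17


17


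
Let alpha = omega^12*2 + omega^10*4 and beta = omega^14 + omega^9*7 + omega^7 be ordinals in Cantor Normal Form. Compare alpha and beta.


Compare term by term from highest exponent:
alpha = omega^12*2 + omega^10*4
beta = omega^14 + omega^9*7 + omega^7
Term 1: alpha has omega^12*2, beta has omega^14*1
Term 2: alpha has omega^10*4, beta has omega^9*7
Term 3: alpha has omega^0*0, beta has omega^7*1
Result: alpha < beta

alpha < beta


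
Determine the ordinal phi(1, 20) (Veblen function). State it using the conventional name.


phi(1, 20):
phi(1, beta) = epsilon_beta (the beta-th epsilon number).
phi(1, 20) = epsilon_20

epsilon_20


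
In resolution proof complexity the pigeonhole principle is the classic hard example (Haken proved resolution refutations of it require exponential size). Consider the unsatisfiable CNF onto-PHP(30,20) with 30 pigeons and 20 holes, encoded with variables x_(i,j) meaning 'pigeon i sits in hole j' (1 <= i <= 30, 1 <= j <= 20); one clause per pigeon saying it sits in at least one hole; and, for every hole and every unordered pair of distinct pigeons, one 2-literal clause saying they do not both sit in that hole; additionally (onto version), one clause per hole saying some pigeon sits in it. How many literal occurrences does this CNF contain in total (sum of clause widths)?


onto-PHP(30,20): 30 pigeons, 20 holes, 30*20 = 600 variables.
- pigeon clauses: one per pigeon -> 30 clauses of width 20 -> 600 literals
- hole clauses: 20 holes * C(30,2) = 20 * 435 -> 8700 clauses of width 2 -> 17400 literals
- onto clauses: one per hole -> 20 clauses of width 30 -> 600 literals
Total literal occurrences = 600 + 17400 + 600 = 18600

18600


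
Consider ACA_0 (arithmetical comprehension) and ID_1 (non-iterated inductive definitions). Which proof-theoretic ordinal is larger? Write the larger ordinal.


Proof-theoretic ordinal of ACA_0 (arithmetical comprehension): epsilon_0
Proof-theoretic ordinal of ID_1 (non-iterated inductive definitions): psi_0(epsilon_{Omega+1})
Comparing: epsilon_0 < psi_0(epsilon_{Omega+1}).
The larger ordinal is psi_0(epsilon_{Omega+1}) (from ID_1 (non-iterated inductive definitions)).

psi_0(epsilon_{Omega+1})


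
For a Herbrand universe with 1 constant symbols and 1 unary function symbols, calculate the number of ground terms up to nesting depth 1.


Herbrand terms by depth:
Depth 0: 1 constants
Depth 1: 1 new terms (running total: 2)
Total distinct ground terms = 2

2


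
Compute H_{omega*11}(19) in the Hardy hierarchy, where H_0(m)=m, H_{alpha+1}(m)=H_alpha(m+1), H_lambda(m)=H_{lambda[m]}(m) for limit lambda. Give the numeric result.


H_{omega*11}(19):
For the Hardy hierarchy, H_{omega*k}(n) = 2^k * n.
2^11 = 2048.
2048 * 19 = 38912

38912


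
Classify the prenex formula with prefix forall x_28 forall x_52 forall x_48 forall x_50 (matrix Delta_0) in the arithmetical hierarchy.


Leading quantifier is forall, so the class is Pi.
Number of quantifier blocks = alternations + 1 = 0 + 1 = 1.
Classification: Pi_1

Pi_1


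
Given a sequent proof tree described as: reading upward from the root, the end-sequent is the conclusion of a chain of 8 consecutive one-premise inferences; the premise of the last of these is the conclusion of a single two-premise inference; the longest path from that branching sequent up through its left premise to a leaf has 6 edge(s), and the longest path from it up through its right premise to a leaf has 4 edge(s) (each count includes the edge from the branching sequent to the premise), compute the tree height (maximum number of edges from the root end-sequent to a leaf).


Longest path through the left premise: 6 edges (measured from the branching sequent)
Longest path through the right premise: 4 edges
Height of the subtree rooted at the branching sequent: max(6, 4) = 6
The branching sequent sits 8 edges above the root (the chain of one-premise inferences), so height = 6 + 8 = 14

14


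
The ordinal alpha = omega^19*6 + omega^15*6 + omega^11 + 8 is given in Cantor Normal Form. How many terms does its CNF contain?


CNF: omega^19*6 + omega^15*6 + omega^11 + 8
Count the summands separated by '+':
  term 1: omega^19*6
  term 2: omega^15*6
  term 3: omega^11
  term 4: 8
Total terms = 4

4


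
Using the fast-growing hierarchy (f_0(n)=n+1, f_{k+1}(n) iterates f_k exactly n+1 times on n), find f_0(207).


f_0(207) = 207 + 1 = 208

208


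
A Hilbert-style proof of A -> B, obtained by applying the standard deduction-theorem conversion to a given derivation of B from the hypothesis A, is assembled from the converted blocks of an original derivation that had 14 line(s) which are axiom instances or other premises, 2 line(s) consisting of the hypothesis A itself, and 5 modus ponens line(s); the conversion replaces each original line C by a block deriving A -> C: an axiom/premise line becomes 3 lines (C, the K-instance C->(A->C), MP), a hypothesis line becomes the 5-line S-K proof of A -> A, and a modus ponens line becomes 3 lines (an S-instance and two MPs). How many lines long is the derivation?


Deduction-theorem conversion, block by block:
- 14 axiom/premise lines -> 3 lines each = 42
- 2 hypothesis lines -> 5 lines each (identity proof A->A) = 10
- 5 MP lines -> 3 lines each (S-instance, MP, MP) = 15
Total = 42 + 10 + 15 = 67 lines.

67


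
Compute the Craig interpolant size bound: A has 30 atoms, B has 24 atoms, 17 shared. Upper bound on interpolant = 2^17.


Shared atoms = 17
Craig interpolant size bound = 2^17
= 131072

131072


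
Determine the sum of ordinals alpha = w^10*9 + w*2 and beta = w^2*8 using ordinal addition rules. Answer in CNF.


Ordinal addition (w^10*9 + w*2) + w^2*8:
alpha's leading term has exponent 10 > beta's exponent 2, so it survives.
alpha's tail term has exponent 1 < beta's exponent 2, so it is absorbed by beta.
In ordinal addition, any term followed by a strictly larger-exponent term is absorbed.
Result = w^10*9 + w^2*8

w^10*9 + w^2*8


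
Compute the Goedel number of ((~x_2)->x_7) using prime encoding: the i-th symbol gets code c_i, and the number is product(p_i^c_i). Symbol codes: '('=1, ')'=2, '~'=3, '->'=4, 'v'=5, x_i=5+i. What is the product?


Formula: ((~x_2)->x_7)
Symbol codes: [1, 1, 3, 7, 2, 4, 12, 2]
Primes: [2, 3, 5, 7, 11, 13, 17, 19]
p_1^1 = 2^1 = 2
p_2^1 = 3^1 = 3
p_3^3 = 5^3 = 125
p_4^7 = 7^7 = 823543
p_5^2 = 11^2 = 121
p_6^4 = 13^4 = 28561
p_7^12 = 17^12 = 582622237229761
p_8^2 = 19^2 = 361
Product = 448952693519396635832684528357250

448952693519396635832684528357250


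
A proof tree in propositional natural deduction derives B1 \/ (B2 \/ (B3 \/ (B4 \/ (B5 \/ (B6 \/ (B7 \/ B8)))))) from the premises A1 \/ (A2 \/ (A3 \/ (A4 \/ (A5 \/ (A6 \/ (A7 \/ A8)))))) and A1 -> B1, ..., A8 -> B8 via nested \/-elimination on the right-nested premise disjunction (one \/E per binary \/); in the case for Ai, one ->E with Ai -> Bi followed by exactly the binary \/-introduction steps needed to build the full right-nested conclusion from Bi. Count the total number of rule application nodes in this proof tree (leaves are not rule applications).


Constructive dilemma with 8 branches, all disjunctions right-nested:
- \/E: the premise has 7 binary \/, each eliminated once: 7 nodes.
- ->E: one per case (Ai with Ai -> Bi gives Bi): 8 nodes.
- \/I: in case i < n, Bi needs 1 step to form Bi \/ (B(i+1) \/ ...) and then i-1 steps to prepend B(i-1), ..., B1, i.e. i steps; in case i = n, B8 needs 7 prepend steps.
  \/I total = (1 + 2 + ... + 7) + 7 = 28 + 7 = 35 nodes.
Total = 7 + 8 + 35 = 50

50


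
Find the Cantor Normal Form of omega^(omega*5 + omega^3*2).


omega^(omega*5 + omega^3*2):
In ordinal addition a term is absorbed by a following term of strictly larger exponent: 1 < 3, so omega*5 + omega^3*2 = omega^3*2.
omega raised to a CNF ordinal is a single CNF term: Result = omega^(omega^3*2)

omega^(omega^3*2)


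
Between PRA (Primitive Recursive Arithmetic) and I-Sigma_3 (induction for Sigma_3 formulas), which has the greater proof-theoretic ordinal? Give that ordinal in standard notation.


Proof-theoretic ordinal of PRA (Primitive Recursive Arithmetic): omega^omega
Proof-theoretic ordinal of I-Sigma_3 (induction for Sigma_3 formulas): omega^(omega^(omega^omega))
Comparing: omega^omega < omega^(omega^(omega^omega)).
The larger ordinal is omega^(omega^(omega^omega)) (from I-Sigma_3 (induction for Sigma_3 formulas)).

omega^(omega^(omega^omega))


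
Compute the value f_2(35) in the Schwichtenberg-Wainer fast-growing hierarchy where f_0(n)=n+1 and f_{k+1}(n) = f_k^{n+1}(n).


f_2(35) = f_1^36(35)
f_1(m) = 2m + 1.
Iterating: f_1^k(n) = 2^k*(n+1) - 1.
f_2(35) = 2^36*(35+1) - 1 = 68719476736*36 - 1 = 2473901162495

2473901162495


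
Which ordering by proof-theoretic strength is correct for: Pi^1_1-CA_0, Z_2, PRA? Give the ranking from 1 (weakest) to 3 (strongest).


Ordering by consistency strength:
1. PRA
2. Pi^1_1-CA_0
3. Z_2


Pi^1_1-CA_0=2, Z_2=3, PRA=1


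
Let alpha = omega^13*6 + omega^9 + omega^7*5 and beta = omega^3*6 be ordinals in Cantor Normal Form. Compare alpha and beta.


Compare term by term from highest exponent:
alpha = omega^13*6 + omega^9 + omega^7*5
beta = omega^3*6
Term 1: alpha has omega^13*6, beta has omega^3*6
Term 2: alpha has omega^9*1, beta has omega^0*0
Term 3: alpha has omega^7*5, beta has omega^0*0
Result: alpha > beta

alpha > beta


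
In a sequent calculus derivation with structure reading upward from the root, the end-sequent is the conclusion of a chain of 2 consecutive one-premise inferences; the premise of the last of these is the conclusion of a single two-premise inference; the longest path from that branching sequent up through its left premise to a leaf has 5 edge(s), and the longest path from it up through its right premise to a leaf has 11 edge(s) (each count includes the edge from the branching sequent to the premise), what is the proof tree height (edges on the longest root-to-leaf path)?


Longest path through the left premise: 5 edges (measured from the branching sequent)
Longest path through the right premise: 11 edges
Height of the subtree rooted at the branching sequent: max(5, 11) = 11
The branching sequent sits 2 edges above the root (the chain of one-premise inferences), so height = 11 + 2 = 13

13


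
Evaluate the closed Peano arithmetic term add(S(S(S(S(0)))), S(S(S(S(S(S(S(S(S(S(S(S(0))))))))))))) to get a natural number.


add(S^4(0), S^12(0)):
S^4(0) = 4
S^12(0) = 12
4 + 12 = 16

16


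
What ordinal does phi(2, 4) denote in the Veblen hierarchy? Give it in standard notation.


phi(2, 4):
phi(2, beta) = zeta_beta (the beta-th zeta number, fixed point of epsilon).
phi(2, 4) = zeta_4

zeta_4


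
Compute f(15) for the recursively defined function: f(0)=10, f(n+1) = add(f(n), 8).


f(0) = 10
f(1) = add(f(0), 8) = add(10, 8) = 18
f(2) = add(f(1), 8) = add(18, 8) = 26
f(3) = add(f(2), 8) = add(26, 8) = 34
f(4) = add(f(3), 8) = add(34, 8) = 42
f(5) = add(f(4), 8) = add(42, 8) = 50
f(6) = add(f(5), 8) = add(50, 8) = 58
f(7) = add(f(6), 8) = add(58, 8) = 66
f(8) = add(f(7), 8) = add(66, 8) = 74
f(9) = add(f(8), 8) = add(74, 8) = 82
f(10) = add(f(9), 8) = add(82, 8) = 90
f(11) = add(f(10), 8) = add(90, 8) = 98
f(12) = add(f(11), 8) = add(98, 8) = 106
f(13) = add(f(12), 8) = add(106, 8) = 114
f(14) = add(f(13), 8) = add(114, 8) = 122
f(15) = add(f(14), 8) = add(122, 8) = 130


130


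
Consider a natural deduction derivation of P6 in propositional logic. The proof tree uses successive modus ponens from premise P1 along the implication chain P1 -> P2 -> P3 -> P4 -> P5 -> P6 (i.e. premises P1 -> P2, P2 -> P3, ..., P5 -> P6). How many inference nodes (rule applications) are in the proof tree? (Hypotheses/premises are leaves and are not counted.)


We have a chain: P1 -> P2 -> P3 -> P4 -> P5 -> P6.
Each modus ponens application produces the next variable.
The chain has 6 propositions, so 6-1 = 5 modus ponens steps.
Total inference nodes = 5

5


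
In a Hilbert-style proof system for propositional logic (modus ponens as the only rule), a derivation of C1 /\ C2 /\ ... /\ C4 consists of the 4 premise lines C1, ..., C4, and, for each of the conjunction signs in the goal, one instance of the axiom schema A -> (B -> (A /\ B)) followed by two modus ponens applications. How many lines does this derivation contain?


Conjoining 4 premises:
- 4 premise lines
- the goal has 3 conjunction signs; each costs 1 axiom instance + 2 MP = 3 lines: 3 * 3 = 9
Total = 4 + 9 = 13 lines.

13


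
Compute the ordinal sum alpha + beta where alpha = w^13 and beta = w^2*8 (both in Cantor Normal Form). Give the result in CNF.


Ordinal addition w^13 + w^2*8:
Leading exponent of alpha (13) > leading exponent of beta (2).
Since alpha's term has higher exponent than beta's leading term,
the sum is simply alpha followed by beta.
Result = w^13 + w^2*8

w^13 + w^2*8


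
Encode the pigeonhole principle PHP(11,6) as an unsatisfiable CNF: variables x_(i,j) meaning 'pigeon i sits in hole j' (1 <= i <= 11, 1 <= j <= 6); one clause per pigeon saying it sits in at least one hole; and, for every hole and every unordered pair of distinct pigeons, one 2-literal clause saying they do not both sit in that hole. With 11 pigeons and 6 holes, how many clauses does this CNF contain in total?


PHP(11,6): 11 pigeons, 6 holes, 11*6 = 66 variables.
- pigeon clauses: one per pigeon -> 11 clauses
- hole clauses: 6 holes * C(11,2) = 6 * 55 -> 330 clauses
Total clauses = 11 + 330 = 341

341


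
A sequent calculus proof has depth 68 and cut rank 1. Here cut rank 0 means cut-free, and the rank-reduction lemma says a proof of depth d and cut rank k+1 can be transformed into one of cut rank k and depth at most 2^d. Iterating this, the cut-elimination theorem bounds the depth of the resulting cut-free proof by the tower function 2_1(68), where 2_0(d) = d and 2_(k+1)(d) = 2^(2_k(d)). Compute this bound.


Each rank reduction sends depth d to at most 2^d; cut rank r needs r reductions.
2_0(68) = 68
2_1(68) = 2^68 = 295147905179352825856
Cut-free depth bound = 295147905179352825856

295147905179352825856


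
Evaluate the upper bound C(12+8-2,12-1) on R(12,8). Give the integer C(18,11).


R(12,8) <= C(12+8-2, 12-1) = C(18, 11)
C(18, 11) = 18! / (11! * 7!)
= 31824

31824


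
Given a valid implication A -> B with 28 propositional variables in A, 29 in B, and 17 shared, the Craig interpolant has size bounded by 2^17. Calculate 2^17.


Shared atoms = 17
Craig interpolant size bound = 2^17
= 131072

131072


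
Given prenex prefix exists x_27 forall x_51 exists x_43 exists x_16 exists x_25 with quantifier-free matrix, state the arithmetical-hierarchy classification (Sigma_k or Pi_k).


Leading quantifier is exists, so the class is Sigma.
Number of quantifier blocks = alternations + 1 = 2 + 1 = 3.
Classification: Sigma_3

Sigma_3


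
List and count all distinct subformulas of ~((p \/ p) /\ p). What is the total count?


Formula: ~((p \/ p) /\ p)
Subformulas found:
  1. p
  2. (p \/ p)
  3. ((p \/ p) /\ p)
  4. ~((p \/ p) /\ p)
Total distinct subformulas = 4

4


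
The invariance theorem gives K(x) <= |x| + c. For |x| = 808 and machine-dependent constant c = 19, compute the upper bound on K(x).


K(x) <= |x| + c = 808 + 19 = 827

827


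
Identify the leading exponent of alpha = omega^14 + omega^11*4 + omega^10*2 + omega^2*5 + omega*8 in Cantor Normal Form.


CNF: omega^14 + omega^11*4 + omega^10*2 + omega^2*5 + omega*8
The leading term is omega^14, which has exponent 14.

14


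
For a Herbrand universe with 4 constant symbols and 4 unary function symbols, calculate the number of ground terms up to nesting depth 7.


Herbrand terms by depth:
Depth 0: 4 constants
Depth 1: 16 new terms (running total: 20)
Depth 2: 64 new terms (running total: 84)
Depth 3: 256 new terms (running total: 340)
Depth 4: 1024 new terms (running total: 1364)
Depth 5: 4096 new terms (running total: 5460)
Depth 6: 16384 new terms (running total: 21844)
Depth 7: 65536 new terms (running total: 87380)
Total distinct ground terms = 87380

87380


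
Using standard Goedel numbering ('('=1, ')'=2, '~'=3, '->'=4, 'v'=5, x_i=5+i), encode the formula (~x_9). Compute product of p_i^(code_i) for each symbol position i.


Formula: (~x_9)
Symbol codes: [1, 3, 14, 2]
Primes: [2, 3, 5, 7]
p_1^1 = 2^1 = 2
p_2^3 = 3^3 = 27
p_3^14 = 5^14 = 6103515625
p_4^2 = 7^2 = 49
Product = 16149902343750

16149902343750


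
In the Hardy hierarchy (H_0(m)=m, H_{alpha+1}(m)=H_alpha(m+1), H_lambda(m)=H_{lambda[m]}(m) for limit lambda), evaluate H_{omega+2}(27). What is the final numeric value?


H_{omega+2}(27):
Unwind the 2 successor steps: H_{omega+2}(27) = H_omega(27+2) = H_omega(29).
H_omega(m) = H_m(m) = m + m = 2m.
Result = 2 * 29 = 58

58


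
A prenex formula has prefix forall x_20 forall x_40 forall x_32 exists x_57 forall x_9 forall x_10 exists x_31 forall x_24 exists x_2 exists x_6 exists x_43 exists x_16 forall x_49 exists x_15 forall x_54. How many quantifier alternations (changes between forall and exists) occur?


Walk the prefix and count type changes:
  position 1: forall -> forall
  position 2: forall -> forall
  position 3: forall -> exists <-- alternation
  position 4: exists -> forall <-- alternation
  position 5: forall -> forall
  position 6: forall -> exists <-- alternation
  position 7: exists -> forall <-- alternation
  position 8: forall -> exists <-- alternation
  position 9: exists -> exists
  position 10: exists -> exists
  position 11: exists -> exists
  position 12: exists -> forall <-- alternation
  position 13: forall -> exists <-- alternation
  position 14: exists -> forall <-- alternation
Total alternations = 8

8


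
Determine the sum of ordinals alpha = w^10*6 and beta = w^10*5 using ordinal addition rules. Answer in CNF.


Ordinal addition w^10*6 + w^10*5:
Both terms have the same exponent 10.
w^e*c + w^e*d = w^e*(c+d).
Result = w^10*(6+5) = w^10*11

w^10*11


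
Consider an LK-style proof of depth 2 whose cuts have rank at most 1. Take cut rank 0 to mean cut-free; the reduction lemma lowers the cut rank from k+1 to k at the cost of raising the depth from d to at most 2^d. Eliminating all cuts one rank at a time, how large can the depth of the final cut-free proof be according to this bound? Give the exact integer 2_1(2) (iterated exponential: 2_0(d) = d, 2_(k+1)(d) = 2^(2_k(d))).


Each rank reduction sends depth d to at most 2^d; cut rank r needs r reductions.
2_0(2) = 2
2_1(2) = 2^2 = 4
Cut-free depth bound = 4

4


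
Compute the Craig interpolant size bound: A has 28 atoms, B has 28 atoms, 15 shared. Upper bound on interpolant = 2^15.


Shared atoms = 15
Craig interpolant size bound = 2^15
= 32768

32768


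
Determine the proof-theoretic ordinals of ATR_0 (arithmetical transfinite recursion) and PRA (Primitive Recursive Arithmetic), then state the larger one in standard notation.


Proof-theoretic ordinal of ATR_0 (arithmetical transfinite recursion): Gamma_0
Proof-theoretic ordinal of PRA (Primitive Recursive Arithmetic): omega^omega
Comparing: omega^omega < Gamma_0.
The larger ordinal is Gamma_0 (from ATR_0 (arithmetical transfinite recursion)).

Gamma_0


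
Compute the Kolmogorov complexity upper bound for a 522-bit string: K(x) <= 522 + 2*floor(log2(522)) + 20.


floor(log2(522)) = 9
2 * 9 = 18
K(x) <= 522 + 18 + 20 = 560

560


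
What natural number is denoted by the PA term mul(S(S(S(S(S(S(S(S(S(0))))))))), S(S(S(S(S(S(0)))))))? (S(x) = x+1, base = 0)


mul(S^9(0), S^6(0)):
S^9(0) = 9
S^6(0) = 6
9 * 6 = 54

54


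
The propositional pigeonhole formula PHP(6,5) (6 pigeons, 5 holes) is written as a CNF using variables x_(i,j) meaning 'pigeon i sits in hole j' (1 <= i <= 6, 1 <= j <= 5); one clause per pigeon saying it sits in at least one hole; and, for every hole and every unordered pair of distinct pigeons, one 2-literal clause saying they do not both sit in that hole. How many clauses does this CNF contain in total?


PHP(6,5): 6 pigeons, 5 holes, 6*5 = 30 variables.
- pigeon clauses: one per pigeon -> 6 clauses
- hole clauses: 5 holes * C(6,2) = 5 * 15 -> 75 clauses
Total clauses = 6 + 75 = 81

81


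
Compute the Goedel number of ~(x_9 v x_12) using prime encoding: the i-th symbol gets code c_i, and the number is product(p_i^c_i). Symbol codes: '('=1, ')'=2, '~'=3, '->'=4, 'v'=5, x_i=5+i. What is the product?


Formula: ~(x_9 v x_12)
Symbol codes: [3, 1, 14, 5, 17, 2]
Primes: [2, 3, 5, 7, 11, 13]
p_1^3 = 2^3 = 8
p_2^1 = 3^1 = 3
p_3^14 = 5^14 = 6103515625
p_4^5 = 7^5 = 16807
p_5^17 = 11^17 = 505447028499293771
p_6^2 = 13^2 = 169
Product = 210302218820787530149554638671875000

210302218820787530149554638671875000


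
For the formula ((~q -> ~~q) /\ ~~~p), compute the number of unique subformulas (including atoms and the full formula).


Formula: ((~q -> ~~q) /\ ~~~p)
Subformulas found:
  1. q
  2. p
  3. ~p
  4. ~q
  5. ~~p
  6. ~~q
  7. ~~~p
  8. (~q -> ~~q)
  9. ((~q -> ~~q) /\ ~~~p)
Total distinct subformulas = 9

9


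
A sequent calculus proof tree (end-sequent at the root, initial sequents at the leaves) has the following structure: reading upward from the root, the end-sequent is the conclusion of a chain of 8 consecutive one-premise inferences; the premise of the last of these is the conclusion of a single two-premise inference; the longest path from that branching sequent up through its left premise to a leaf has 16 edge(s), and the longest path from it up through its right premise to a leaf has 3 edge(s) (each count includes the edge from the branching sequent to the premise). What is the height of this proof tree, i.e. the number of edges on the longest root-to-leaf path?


Longest path through the left premise: 16 edges (measured from the branching sequent)
Longest path through the right premise: 3 edges
Height of the subtree rooted at the branching sequent: max(16, 3) = 16
The branching sequent sits 8 edges above the root (the chain of one-premise inferences), so height = 16 + 8 = 24

24


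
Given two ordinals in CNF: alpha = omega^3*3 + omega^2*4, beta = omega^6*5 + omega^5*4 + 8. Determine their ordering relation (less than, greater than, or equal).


Compare term by term from highest exponent:
alpha = omega^3*3 + omega^2*4
beta = omega^6*5 + omega^5*4 + 8
Term 1: alpha has omega^3*3, beta has omega^6*5
Term 2: alpha has omega^2*4, beta has omega^5*4
Term 3: alpha has omega^0*0, beta has omega^0*8
Result: alpha < beta

alpha < beta


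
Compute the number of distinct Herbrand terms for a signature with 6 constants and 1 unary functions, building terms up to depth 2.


Herbrand terms by depth:
Depth 0: 6 constants
Depth 1: 6 new terms (running total: 12)
Depth 2: 6 new terms (running total: 18)
Total distinct ground terms = 18

18


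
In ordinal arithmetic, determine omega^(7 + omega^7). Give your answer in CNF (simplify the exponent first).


omega^(7 + omega^7):
In ordinal addition a term is absorbed by a following term of strictly larger exponent: 0 < 7, so 7 + omega^7 = omega^7.
omega raised to a CNF ordinal is a single CNF term: Result = omega^(omega^7)

omega^(omega^7)


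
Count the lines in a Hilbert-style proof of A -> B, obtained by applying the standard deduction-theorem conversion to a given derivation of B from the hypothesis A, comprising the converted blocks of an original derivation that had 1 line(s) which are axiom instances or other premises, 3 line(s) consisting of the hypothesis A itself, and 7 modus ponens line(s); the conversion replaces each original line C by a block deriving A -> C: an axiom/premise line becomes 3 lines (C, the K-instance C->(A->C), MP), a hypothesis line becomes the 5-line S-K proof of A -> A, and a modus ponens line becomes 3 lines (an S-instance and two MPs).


Deduction-theorem conversion, block by block:
- 1 axiom/premise lines -> 3 lines each = 3
- 3 hypothesis lines -> 5 lines each (identity proof A->A) = 15
- 7 MP lines -> 3 lines each (S-instance, MP, MP) = 21
Total = 3 + 15 + 21 = 39 lines.

39


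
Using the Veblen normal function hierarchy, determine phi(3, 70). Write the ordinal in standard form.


phi(3, 70):
phi(3, beta) = eta_beta (the beta-th eta number, fixed point of zeta).
phi(3, 70) = eta_70

eta_70


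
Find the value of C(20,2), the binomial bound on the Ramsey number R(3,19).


R(3,19) <= C(3+19-2, 3-1) = C(20, 2)
C(20, 2) = 20! / (2! * 18!)
= 190

190


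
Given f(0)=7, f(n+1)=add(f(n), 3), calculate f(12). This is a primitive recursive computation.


f(0) = 7
f(1) = add(f(0), 3) = add(7, 3) = 10
f(2) = add(f(1), 3) = add(10, 3) = 13
f(3) = add(f(2), 3) = add(13, 3) = 16
f(4) = add(f(3), 3) = add(16, 3) = 19
f(5) = add(f(4), 3) = add(19, 3) = 22
f(6) = add(f(5), 3) = add(22, 3) = 25
f(7) = add(f(6), 3) = add(25, 3) = 28
f(8) = add(f(7), 3) = add(28, 3) = 31
f(9) = add(f(8), 3) = add(31, 3) = 34
f(10) = add(f(9), 3) = add(34, 3) = 37
f(11) = add(f(10), 3) = add(37, 3) = 40
f(12) = add(f(11), 3) = add(40, 3) = 43


43


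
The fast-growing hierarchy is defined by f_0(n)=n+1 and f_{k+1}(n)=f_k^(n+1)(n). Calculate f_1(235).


f_1(235) = f_0^236(235)
f_0 adds 1 each time, applied 236 times.
f_1(235) = 235 + 236 = 471

471


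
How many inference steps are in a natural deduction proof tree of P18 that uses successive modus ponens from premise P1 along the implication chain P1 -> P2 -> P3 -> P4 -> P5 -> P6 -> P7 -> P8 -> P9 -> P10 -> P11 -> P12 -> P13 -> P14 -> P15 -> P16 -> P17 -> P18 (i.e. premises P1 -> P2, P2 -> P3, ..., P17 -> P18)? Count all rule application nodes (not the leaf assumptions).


We have a chain: P1 -> P2 -> P3 -> P4 -> P5 -> P6 -> P7 -> P8 -> P9 -> P10 -> P11 -> P12 -> P13 -> P14 -> P15 -> P16 -> P17 -> P18.
Each modus ponens application produces the next variable.
The chain has 18 propositions, so 18-1 = 17 modus ponens steps.
Total inference nodes = 17

17


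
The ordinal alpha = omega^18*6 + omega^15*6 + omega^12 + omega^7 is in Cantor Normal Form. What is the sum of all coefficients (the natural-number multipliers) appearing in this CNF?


CNF: omega^18*6 + omega^15*6 + omega^12 + omega^7
Coefficients: 6 + 6 + 1 + 1 = 14

14


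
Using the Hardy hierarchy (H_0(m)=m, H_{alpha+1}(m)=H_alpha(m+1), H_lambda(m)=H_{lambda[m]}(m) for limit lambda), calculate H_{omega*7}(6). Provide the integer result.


H_{omega*7}(6):
For the Hardy hierarchy, H_{omega*k}(n) = 2^k * n.
2^7 = 128.
128 * 6 = 768

768


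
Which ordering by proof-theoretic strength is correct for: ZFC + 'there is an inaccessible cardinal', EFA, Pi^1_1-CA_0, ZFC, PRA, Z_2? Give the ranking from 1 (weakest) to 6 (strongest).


Ordering by consistency strength:
1. EFA
2. PRA
3. Pi^1_1-CA_0
4. Z_2
5. ZFC
6. ZFC + 'there is an inaccessible cardinal'


ZFC + 'there is an inaccessible cardinal'=6, EFA=1, Pi^1_1-CA_0=3, ZFC=5, PRA=2, Z_2=4


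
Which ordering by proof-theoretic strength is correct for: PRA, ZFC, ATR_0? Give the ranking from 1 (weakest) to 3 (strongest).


Ordering by consistency strength:
1. PRA
2. ATR_0
3. ZFC


PRA=1, ZFC=3, ATR_0=2


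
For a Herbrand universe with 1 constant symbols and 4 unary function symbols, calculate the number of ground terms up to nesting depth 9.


Herbrand terms by depth:
Depth 0: 1 constants
Depth 1: 4 new terms (running total: 5)
Depth 2: 16 new terms (running total: 21)
Depth 3: 64 new terms (running total: 85)
Depth 4: 256 new terms (running total: 341)
Depth 5: 1024 new terms (running total: 1365)
Depth 6: 4096 new terms (running total: 5461)
Depth 7: 16384 new terms (running total: 21845)
Depth 8: 65536 new terms (running total: 87381)
Depth 9: 262144 new terms (running total: 349525)
Total distinct ground terms = 349525

349525


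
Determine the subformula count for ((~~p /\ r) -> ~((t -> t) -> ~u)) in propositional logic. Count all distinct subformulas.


Formula: ((~~p /\ r) -> ~((t -> t) -> ~u))
Subformulas found:
  1. u
  2. r
  3. t
  4. p
  5. ~u
  6. ~p
  7. ~~p
  8. (t -> t)
  9. (~~p /\ r)
  10. ((t -> t) -> ~u)
  11. ~((t -> t) -> ~u)
  12. ((~~p /\ r) -> ~((t -> t) -> ~u))
Total distinct subformulas = 12

12


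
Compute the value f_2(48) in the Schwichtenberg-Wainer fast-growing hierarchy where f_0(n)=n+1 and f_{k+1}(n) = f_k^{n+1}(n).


f_2(48) = f_1^49(48)
f_1(m) = 2m + 1.
Iterating: f_1^k(n) = 2^k*(n+1) - 1.
f_2(48) = 2^49*(48+1) - 1 = 562949953421312*49 - 1 = 27584547717644287

27584547717644287


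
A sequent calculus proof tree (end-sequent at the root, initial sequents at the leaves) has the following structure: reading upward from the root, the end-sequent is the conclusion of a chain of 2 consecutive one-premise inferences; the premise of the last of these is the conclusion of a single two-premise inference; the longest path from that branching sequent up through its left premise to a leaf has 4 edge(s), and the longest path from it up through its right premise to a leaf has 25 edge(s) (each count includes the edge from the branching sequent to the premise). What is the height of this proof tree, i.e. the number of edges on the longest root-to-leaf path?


Longest path through the left premise: 4 edges (measured from the branching sequent)
Longest path through the right premise: 25 edges
Height of the subtree rooted at the branching sequent: max(4, 25) = 25
The branching sequent sits 2 edges above the root (the chain of one-premise inferences), so height = 25 + 2 = 27

27


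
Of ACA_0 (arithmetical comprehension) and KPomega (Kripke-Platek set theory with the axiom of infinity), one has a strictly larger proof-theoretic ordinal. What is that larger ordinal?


Proof-theoretic ordinal of ACA_0 (arithmetical comprehension): epsilon_0
Proof-theoretic ordinal of KPomega (Kripke-Platek set theory with the axiom of infinity): psi_0(epsilon_{Omega+1})
Comparing: epsilon_0 < psi_0(epsilon_{Omega+1}).
The larger ordinal is psi_0(epsilon_{Omega+1}) (from KPomega (Kripke-Platek set theory with the axiom of infinity)).

psi_0(epsilon_{Omega+1})


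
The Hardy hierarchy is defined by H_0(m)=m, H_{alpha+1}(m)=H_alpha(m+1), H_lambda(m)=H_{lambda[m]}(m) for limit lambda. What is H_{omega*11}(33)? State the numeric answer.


H_{omega*11}(33):
For the Hardy hierarchy, H_{omega*k}(n) = 2^k * n.
2^11 = 2048.
2048 * 33 = 67584

67584


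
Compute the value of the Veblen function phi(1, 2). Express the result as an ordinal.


phi(1, 2):
phi(1, beta) = epsilon_beta (the beta-th epsilon number).
phi(1, 2) = epsilon_2

epsilon_2


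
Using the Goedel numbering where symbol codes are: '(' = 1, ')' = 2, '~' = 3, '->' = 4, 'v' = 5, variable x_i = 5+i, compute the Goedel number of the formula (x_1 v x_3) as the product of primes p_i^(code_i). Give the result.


Formula: (x_1 v x_3)
Symbol codes: [1, 6, 5, 8, 2]
Primes: [2, 3, 5, 7, 11]
p_1^1 = 2^1 = 2
p_2^6 = 3^6 = 729
p_3^5 = 5^5 = 3125
p_4^8 = 7^8 = 5764801
p_5^2 = 11^2 = 121
Product = 3178170821306250

3178170821306250


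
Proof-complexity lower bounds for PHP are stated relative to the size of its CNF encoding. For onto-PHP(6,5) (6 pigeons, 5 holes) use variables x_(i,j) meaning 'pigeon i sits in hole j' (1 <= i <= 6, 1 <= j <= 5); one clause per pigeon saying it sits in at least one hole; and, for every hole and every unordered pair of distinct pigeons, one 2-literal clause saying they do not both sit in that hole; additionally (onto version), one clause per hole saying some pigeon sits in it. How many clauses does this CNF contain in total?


onto-PHP(6,5): 6 pigeons, 5 holes, 6*5 = 30 variables.
- pigeon clauses: one per pigeon -> 6 clauses
- hole clauses: 5 holes * C(6,2) = 5 * 15 -> 75 clauses
- onto clauses: one per hole -> 5 clauses
Total clauses = 6 + 75 + 5 = 86

86


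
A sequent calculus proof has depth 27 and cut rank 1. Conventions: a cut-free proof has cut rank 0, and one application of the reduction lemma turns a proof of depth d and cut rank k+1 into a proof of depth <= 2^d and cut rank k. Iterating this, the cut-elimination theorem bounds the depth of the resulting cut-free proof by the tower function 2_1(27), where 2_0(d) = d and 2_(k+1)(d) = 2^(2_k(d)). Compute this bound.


Each rank reduction sends depth d to at most 2^d; cut rank r needs r reductions.
2_0(27) = 27
2_1(27) = 2^27 = 134217728
Cut-free depth bound = 134217728

134217728


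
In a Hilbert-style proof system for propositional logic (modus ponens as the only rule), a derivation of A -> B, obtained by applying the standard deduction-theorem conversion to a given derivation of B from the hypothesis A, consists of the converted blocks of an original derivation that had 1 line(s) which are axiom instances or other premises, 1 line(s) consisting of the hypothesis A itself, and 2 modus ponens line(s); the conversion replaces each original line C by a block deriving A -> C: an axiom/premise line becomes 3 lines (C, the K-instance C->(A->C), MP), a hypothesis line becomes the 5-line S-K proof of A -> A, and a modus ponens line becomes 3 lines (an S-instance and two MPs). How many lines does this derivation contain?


Deduction-theorem conversion, block by block:
- 1 axiom/premise lines -> 3 lines each = 3
- 1 hypothesis lines -> 5 lines each (identity proof A->A) = 5
- 2 MP lines -> 3 lines each (S-instance, MP, MP) = 6
Total = 3 + 5 + 6 = 14 lines.

14


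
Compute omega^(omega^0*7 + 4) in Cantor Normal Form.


omega^(omega^0*7 + 4):
omega^0 = 1, so the exponent is 7 + 4 = 11 (finite ordinal addition).
Result = omega^11, already a single CNF term.

omega^11


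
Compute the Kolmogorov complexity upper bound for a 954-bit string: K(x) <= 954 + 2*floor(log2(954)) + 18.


floor(log2(954)) = 9
2 * 9 = 18
K(x) <= 954 + 18 + 18 = 990

990


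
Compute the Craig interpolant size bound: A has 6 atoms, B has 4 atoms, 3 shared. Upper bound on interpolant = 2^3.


Shared atoms = 3
Craig interpolant size bound = 2^3
= 8

8


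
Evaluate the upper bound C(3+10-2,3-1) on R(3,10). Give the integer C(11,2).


R(3,10) <= C(3+10-2, 3-1) = C(11, 2)
C(11, 2) = 11! / (2! * 9!)
= 55

55


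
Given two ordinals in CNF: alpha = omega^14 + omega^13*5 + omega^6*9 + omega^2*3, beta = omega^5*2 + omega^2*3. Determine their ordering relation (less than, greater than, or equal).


Compare term by term from highest exponent:
alpha = omega^14 + omega^13*5 + omega^6*9 + omega^2*3
beta = omega^5*2 + omega^2*3
Term 1: alpha has omega^14*1, beta has omega^5*2
Term 2: alpha has omega^13*5, beta has omega^2*3
Term 3: alpha has omega^6*9, beta has omega^0*0
Term 4: alpha has omega^2*3, beta has omega^0*0
Result: alpha > beta

alpha > beta


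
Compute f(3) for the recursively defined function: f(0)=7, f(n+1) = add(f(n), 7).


f(0) = 7
f(1) = add(f(0), 7) = add(7, 7) = 14
f(2) = add(f(1), 7) = add(14, 7) = 21
f(3) = add(f(2), 7) = add(21, 7) = 28


28


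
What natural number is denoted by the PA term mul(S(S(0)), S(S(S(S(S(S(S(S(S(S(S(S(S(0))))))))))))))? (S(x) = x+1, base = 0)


mul(S^2(0), S^13(0)):
S^2(0) = 2
S^13(0) = 13
2 * 13 = 26

26


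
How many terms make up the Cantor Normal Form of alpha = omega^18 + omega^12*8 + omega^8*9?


CNF: omega^18 + omega^12*8 + omega^8*9
Count the summands separated by '+':
  term 1: omega^18
  term 2: omega^12*8
  term 3: omega^8*9
Total terms = 3

3


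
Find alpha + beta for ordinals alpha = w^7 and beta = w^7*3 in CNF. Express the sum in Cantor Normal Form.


Ordinal addition w^7 + w^7*3:
Both terms have the same exponent 7.
w^e*c + w^e*d = w^e*(c+d).
Result = w^7*(1+3) = w^7*4

w^7*4
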